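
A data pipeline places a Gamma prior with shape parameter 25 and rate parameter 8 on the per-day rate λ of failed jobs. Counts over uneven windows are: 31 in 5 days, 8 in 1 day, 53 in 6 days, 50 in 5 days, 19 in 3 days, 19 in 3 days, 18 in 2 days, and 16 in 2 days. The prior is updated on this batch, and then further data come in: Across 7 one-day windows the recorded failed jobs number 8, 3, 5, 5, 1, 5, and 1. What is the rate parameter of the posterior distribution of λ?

Total count: 31 + 8 + 53 + 50 + 19 + 19 + 18 + 16 = 214.
Total exposure: 5 + 1 + 6 + 5 + 3 + 3 + 2 + 2 = 27 days.
After the first batch: Gamma(25 + 214, 8 + 27) = Gamma(239, 35).
Total count: 8 + 3 + 5 + 5 + 1 + 5 + 1 = 28.
Total exposure: 7 days.
After the second batch: Gamma(239 + 28, 35 + 7) = Gamma(267, 42).

42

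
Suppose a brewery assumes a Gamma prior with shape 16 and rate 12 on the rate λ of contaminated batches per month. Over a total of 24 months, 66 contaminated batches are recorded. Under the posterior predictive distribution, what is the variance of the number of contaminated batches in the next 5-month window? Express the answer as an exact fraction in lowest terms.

8405/648

Total count 66 over total exposure 24 months.
Gamma(α, β) with Poisson data over total exposure Σt gives posterior Gamma(α+Σx, β+Σt) = Gamma(82, 36).
The posterior predictive for a window of length T is Negative Binomial with variance T·α'·(β'+T)/β'² = 5·82·41/1296 = 8405/648.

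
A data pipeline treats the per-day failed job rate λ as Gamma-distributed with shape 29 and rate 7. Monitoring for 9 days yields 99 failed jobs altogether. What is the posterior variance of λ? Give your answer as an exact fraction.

1/2

Total count 99 over total exposure 9 days.
By Gamma–Poisson conjugacy, the posterior is Gamma(α + Σx, β + Σt) = Gamma(29 + 99, 7 + 9) = Gamma(128, 16).
Posterior variance = α'/β'² = 128/256 = 1/2.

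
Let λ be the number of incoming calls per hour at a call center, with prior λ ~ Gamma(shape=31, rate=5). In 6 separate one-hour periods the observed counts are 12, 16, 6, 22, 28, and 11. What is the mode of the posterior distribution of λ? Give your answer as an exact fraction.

Total count: 12 + 16 + 6 + 22 + 28 + 11 = 95.
Total exposure: 6 hours.
Conjugate update: add total count to the shape and total exposure to the rate, giving Gamma(126, 11).
Posterior mode = (α'−1)/β' = 125/11.

125/11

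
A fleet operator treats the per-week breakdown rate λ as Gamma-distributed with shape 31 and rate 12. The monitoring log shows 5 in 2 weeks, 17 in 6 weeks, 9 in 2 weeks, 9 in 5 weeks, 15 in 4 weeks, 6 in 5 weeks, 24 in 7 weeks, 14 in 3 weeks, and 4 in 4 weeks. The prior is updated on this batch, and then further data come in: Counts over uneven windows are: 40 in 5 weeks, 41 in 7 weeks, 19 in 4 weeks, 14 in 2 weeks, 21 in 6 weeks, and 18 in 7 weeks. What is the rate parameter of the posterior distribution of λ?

Total count: 5 + 17 + 9 + 9 + 15 + 6 + 24 + 14 + 4 = 103.
Total exposure: 2 + 6 + 2 + 5 + 4 + 5 + 7 + 3 + 4 = 38 weeks.
After the first batch: Gamma(31 + 103, 12 + 38) = Gamma(134, 50).
Total count: 40 + 41 + 19 + 14 + 21 + 18 = 153.
Total exposure: 5 + 7 + 4 + 2 + 6 + 7 = 31 weeks.
After the second batch: Gamma(134 + 153, 50 + 31) = Gamma(287, 81).

81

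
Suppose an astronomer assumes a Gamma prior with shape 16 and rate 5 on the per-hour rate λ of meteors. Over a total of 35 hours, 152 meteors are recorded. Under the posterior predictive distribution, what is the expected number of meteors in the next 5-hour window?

21

Total count 152 over total exposure 35 hours.
The Gamma prior is conjugate for the Poisson rate, so λ | data ~ Gamma(16+152, 5+35) = Gamma(168, 40).
Predictive mean over a 5-hour window = T·E[λ|data] = 5·168/40 = 21.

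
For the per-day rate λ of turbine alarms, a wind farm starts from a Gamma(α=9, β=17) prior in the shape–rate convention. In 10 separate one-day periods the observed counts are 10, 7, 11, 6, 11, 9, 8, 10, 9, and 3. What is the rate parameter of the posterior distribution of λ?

Total count: 10 + 7 + 11 + 6 + 11 + 9 + 8 + 10 + 9 + 3 = 84.
Total exposure: 10 days.
Posterior: α' = 9 + 84 = 93, β' = 17 + 10 = 27.

27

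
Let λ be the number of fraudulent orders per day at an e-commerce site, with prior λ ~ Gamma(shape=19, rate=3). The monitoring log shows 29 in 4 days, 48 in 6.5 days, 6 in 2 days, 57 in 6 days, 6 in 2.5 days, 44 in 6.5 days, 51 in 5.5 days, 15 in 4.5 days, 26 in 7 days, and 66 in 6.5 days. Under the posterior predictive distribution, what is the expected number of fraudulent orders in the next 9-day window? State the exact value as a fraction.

367/6

Total count: 29 + 48 + 6 + 57 + 6 + 44 + 51 + 15 + 26 + 66 = 348.
Total exposure: 4 + 6.5 + 2 + 6 + 2.5 + 6.5 + 5.5 + 4.5 + 7 + 6.5 = 51 days.
Posterior: α' = 19 + 348 = 367, β' = 3 + 51 = 54.
Predictive mean over a 9-day window = T·E[λ|data] = 9·367/54 = 367/6.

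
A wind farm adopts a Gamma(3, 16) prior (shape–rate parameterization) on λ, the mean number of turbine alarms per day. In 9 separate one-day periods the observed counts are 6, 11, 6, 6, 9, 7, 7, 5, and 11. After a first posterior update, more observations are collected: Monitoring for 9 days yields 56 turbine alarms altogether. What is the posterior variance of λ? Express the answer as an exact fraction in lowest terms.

Total count: 6 + 11 + 6 + 6 + 9 + 7 + 7 + 5 + 11 = 68.
Total exposure: 9 days.
After the first batch: Gamma(3 + 68, 16 + 9) = Gamma(71, 25).
Total count 56 over total exposure 9 days.
After the second batch: Gamma(71 + 56, 25 + 9) = Gamma(127, 34).
Posterior variance = α'/β'² = 127/1156.

127/1156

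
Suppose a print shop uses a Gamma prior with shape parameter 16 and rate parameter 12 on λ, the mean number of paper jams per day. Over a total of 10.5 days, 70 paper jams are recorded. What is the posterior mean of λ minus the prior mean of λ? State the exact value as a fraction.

112/45

Total count 70 over total exposure 10.5 days.
Conjugate update: add total count to the shape and total exposure to the rate, giving Gamma(86, 45/2).
Posterior mean = 86/(45/2) = 172/45; prior mean = 16/12 = 4/3. Difference = 172/45 − 4/3 = 112/45.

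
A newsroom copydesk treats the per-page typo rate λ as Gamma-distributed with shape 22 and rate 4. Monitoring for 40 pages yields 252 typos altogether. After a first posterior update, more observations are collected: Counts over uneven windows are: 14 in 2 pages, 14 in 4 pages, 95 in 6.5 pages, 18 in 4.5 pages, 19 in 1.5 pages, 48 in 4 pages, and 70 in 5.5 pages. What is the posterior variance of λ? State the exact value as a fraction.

Total count 252 over total exposure 40 pages.
After the first batch: Gamma(22 + 252, 4 + 40) = Gamma(274, 44).
Total count: 14 + 14 + 95 + 18 + 19 + 48 + 70 = 278.
Total exposure: 2 + 4 + 6.5 + 4.5 + 1.5 + 4 + 5.5 = 28 pages.
After the second batch: Gamma(274 + 278, 44 + 28) = Gamma(552, 72).
Posterior variance = α'/β'² = 552/5184 = 23/216.

23/216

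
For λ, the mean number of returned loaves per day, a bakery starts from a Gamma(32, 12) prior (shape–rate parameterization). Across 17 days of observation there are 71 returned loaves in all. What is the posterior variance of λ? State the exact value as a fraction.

Total count 71 over total exposure 17 days.
Conjugate update: add total count to the shape and total exposure to the rate, giving Gamma(103, 29).
Posterior variance = α'/β'² = 103/841.

103/841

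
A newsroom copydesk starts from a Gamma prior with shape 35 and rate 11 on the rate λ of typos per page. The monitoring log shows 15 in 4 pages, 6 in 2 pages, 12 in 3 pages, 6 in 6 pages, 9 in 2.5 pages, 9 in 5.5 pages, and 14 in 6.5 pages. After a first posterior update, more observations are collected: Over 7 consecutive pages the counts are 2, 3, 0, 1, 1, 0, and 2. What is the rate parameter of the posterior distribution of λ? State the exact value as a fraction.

95/2

Total count: 15 + 6 + 12 + 6 + 9 + 9 + 14 = 71.
Total exposure: 4 + 2 + 3 + 6 + 2.5 + 5.5 + 6.5 = 29.5 pages.
After the first batch: Gamma(35 + 71, 11 + 29.5) = Gamma(106, 81/2).
Total count: 2 + 3 + 0 + 1 + 1 + 0 + 2 = 9.
Total exposure: 7 pages.
After the second batch: Gamma(106 + 9, 81/2 + 7) = Gamma(115, 95/2).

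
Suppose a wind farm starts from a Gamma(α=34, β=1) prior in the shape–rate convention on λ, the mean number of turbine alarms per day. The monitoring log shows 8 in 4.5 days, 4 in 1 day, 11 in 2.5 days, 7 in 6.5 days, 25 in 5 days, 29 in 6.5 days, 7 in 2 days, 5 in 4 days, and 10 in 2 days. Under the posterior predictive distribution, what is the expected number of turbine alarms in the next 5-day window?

Total count: 8 + 4 + 11 + 7 + 25 + 29 + 7 + 5 + 10 = 106.
Total exposure: 4.5 + 1 + 2.5 + 6.5 + 5 + 6.5 + 2 + 4 + 2 = 34 days.
By Gamma–Poisson conjugacy, the posterior is Gamma(α + Σx, β + Σt) = Gamma(34 + 106, 1 + 34) = Gamma(140, 35).
Predictive mean over a 5-day window = T·E[λ|data] = 5·140/35 = 20.

20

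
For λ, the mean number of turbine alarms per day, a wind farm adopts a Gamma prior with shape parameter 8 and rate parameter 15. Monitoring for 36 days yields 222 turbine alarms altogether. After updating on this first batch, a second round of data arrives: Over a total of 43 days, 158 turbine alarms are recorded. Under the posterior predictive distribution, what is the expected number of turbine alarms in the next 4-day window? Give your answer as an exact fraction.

776/47

Total count 222 over total exposure 36 days.
After the first batch: Gamma(8 + 222, 15 + 36) = Gamma(230, 51).
Total count 158 over total exposure 43 days.
After the second batch: Gamma(230 + 158, 51 + 43) = Gamma(388, 94).
Predictive mean over a 4-day window = T·E[λ|data] = 4·388/94 = 776/47.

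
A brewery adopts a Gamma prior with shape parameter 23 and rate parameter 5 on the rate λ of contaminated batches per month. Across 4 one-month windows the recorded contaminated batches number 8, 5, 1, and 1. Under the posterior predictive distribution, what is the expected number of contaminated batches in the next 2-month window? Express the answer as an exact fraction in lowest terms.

Total count: 8 + 5 + 1 + 1 = 15.
Total exposure: 4 months.
By Gamma–Poisson conjugacy, the posterior is Gamma(α + Σx, β + Σt) = Gamma(23 + 15, 5 + 4) = Gamma(38, 9).
Predictive mean over a 2-month window = T·E[λ|data] = 2·38/9 = 76/9.

76/9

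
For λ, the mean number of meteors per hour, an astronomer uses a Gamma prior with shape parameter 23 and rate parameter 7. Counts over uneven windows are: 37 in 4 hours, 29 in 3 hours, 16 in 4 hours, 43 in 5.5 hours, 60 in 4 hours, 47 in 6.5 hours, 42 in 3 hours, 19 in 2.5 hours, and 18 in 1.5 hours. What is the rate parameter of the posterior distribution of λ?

41

Total count: 37 + 29 + 16 + 43 + 60 + 47 + 42 + 19 + 18 = 311.
Total exposure: 4 + 3 + 4 + 5.5 + 4 + 6.5 + 3 + 2.5 + 1.5 = 34 hours.
Posterior: α' = 23 + 311 = 334, β' = 7 + 34 = 41.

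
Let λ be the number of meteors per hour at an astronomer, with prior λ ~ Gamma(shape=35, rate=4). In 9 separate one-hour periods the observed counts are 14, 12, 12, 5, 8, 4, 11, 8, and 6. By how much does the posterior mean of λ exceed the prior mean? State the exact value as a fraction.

Total count: 14 + 12 + 12 + 5 + 8 + 4 + 11 + 8 + 6 = 80.
Total exposure: 9 hours.
The Gamma prior is conjugate for the Poisson rate, so λ | data ~ Gamma(35+80, 4+9) = Gamma(115, 13).
Posterior mean = 115/13 = 115/13; prior mean = 35/4 = 35/4. Difference = 115/13 − 35/4 = 5/52.

5/52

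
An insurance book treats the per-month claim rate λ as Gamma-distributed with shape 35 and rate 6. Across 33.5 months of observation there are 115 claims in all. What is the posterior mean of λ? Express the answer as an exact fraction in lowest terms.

Total count 115 over total exposure 33.5 months.
Posterior: α' = 35 + 115 = 150, β' = 6 + 33.5 = 79/2.
Posterior mean = α'/β' = 150/(79/2) = 300/79.

300/79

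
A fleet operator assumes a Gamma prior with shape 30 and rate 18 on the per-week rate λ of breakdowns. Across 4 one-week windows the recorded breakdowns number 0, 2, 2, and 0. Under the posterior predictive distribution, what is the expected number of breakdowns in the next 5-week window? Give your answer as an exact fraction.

85/11

Total count: 0 + 2 + 2 + 0 = 4.
Total exposure: 4 weeks.
Conjugate update: add total count to the shape and total exposure to the rate, giving Gamma(34, 22).
Predictive mean over a 5-week window = T·E[λ|data] = 5·34/22 = 85/11.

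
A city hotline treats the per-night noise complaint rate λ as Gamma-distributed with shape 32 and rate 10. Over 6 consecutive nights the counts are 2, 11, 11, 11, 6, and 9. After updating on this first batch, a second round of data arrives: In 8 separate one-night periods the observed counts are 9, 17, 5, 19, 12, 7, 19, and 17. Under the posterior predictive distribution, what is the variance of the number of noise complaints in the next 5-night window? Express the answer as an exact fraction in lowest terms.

27115/576

Total count: 2 + 11 + 11 + 11 + 6 + 9 = 50.
Total exposure: 6 nights.
After the first batch: Gamma(32 + 50, 10 + 6) = Gamma(82, 16).
Total count: 9 + 17 + 5 + 19 + 12 + 7 + 19 + 17 = 105.
Total exposure: 8 nights.
After the second batch: Gamma(82 + 105, 16 + 8) = Gamma(187, 24).
The posterior predictive for a window of length T is Negative Binomial with variance T·α'·(β'+T)/β'² = 5·187·29/576 = 27115/576.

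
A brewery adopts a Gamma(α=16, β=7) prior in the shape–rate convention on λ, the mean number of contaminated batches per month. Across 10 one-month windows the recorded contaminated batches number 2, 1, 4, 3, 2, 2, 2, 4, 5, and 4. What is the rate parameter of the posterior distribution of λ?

17

Total count: 2 + 1 + 4 + 3 + 2 + 2 + 2 + 4 + 5 + 4 = 29.
Total exposure: 10 months.
By Gamma–Poisson conjugacy, the posterior is Gamma(α + Σx, β + Σt) = Gamma(16 + 29, 7 + 10) = Gamma(45, 17).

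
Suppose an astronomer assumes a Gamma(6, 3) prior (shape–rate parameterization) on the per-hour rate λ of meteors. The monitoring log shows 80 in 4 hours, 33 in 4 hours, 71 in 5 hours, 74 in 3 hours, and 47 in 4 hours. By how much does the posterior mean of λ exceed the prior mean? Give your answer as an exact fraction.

Total count: 80 + 33 + 71 + 74 + 47 = 305.
Total exposure: 4 + 4 + 5 + 3 + 4 = 20 hours.
The Gamma prior is conjugate for the Poisson rate, so λ | data ~ Gamma(6+305, 3+20) = Gamma(311, 23).
Posterior mean = 311/23 = 311/23; prior mean = 6/3 = 2. Difference = 311/23 − 2 = 265/23.

265/23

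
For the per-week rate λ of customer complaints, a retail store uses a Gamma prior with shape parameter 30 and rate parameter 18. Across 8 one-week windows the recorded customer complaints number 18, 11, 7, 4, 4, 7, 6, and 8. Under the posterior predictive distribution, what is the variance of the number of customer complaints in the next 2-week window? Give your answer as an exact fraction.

1330/169

Total count: 18 + 11 + 7 + 4 + 4 + 7 + 6 + 8 = 65.
Total exposure: 8 weeks.
Conjugate update: add total count to the shape and total exposure to the rate, giving Gamma(95, 26).
The posterior predictive for a window of length T is Negative Binomial with variance T·α'·(β'+T)/β'² = 2·95·28/676 = 1330/169.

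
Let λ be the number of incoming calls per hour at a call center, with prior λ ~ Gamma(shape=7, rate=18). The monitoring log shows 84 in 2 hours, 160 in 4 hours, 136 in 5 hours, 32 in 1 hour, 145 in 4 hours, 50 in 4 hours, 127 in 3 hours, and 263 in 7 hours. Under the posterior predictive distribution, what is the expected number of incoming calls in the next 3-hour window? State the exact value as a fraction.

Total count: 84 + 160 + 136 + 32 + 145 + 50 + 127 + 263 = 997.
Total exposure: 2 + 4 + 5 + 1 + 4 + 4 + 3 + 7 = 30 hours.
Gamma(α, β) with Poisson data over total exposure Σt gives posterior Gamma(α+Σx, β+Σt) = Gamma(1004, 48).
Predictive mean over a 3-hour window = T·E[λ|data] = 3·1004/48 = 251/4.

251/4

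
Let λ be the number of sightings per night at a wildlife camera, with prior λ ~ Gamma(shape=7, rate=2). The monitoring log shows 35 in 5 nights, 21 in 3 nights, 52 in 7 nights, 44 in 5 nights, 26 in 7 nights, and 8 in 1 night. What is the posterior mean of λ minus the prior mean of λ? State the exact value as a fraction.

44/15

Total count: 35 + 21 + 52 + 44 + 26 + 8 = 186.
Total exposure: 5 + 3 + 7 + 5 + 7 + 1 = 28 nights.
Conjugate update: add total count to the shape and total exposure to the rate, giving Gamma(193, 30).
Posterior mean = 193/30 = 193/30; prior mean = 7/2 = 7/2. Difference = 193/30 − 7/2 = 44/15.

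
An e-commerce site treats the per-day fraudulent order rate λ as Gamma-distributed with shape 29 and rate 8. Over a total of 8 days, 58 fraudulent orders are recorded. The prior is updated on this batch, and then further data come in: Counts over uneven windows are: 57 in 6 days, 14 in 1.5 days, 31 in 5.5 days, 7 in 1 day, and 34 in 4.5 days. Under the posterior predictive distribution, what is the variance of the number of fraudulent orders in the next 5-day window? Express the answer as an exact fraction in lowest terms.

Total count 58 over total exposure 8 days.
After the first batch: Gamma(29 + 58, 8 + 8) = Gamma(87, 16).
Total count: 57 + 14 + 31 + 7 + 34 = 143.
Total exposure: 6 + 1.5 + 5.5 + 1 + 4.5 = 18.5 days.
After the second batch: Gamma(87 + 143, 16 + 18.5) = Gamma(230, 69/2).
The posterior predictive for a window of length T is Negative Binomial with variance T·α'·(β'+T)/β'² = 5·230·(79/2)/(4761/4) = 7900/207.

7900/207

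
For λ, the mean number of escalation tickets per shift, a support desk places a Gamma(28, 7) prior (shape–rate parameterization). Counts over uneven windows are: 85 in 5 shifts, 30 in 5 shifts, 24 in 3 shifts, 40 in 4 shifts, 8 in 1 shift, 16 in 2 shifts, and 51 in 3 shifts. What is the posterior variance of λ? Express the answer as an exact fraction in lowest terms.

47/150

Total count: 85 + 30 + 24 + 40 + 8 + 16 + 51 = 254.
Total exposure: 5 + 5 + 3 + 4 + 1 + 2 + 3 = 23 shifts.
By Gamma–Poisson conjugacy, the posterior is Gamma(α + Σx, β + Σt) = Gamma(28 + 254, 7 + 23) = Gamma(282, 30).
Posterior variance = α'/β'² = 282/900 = 47/150.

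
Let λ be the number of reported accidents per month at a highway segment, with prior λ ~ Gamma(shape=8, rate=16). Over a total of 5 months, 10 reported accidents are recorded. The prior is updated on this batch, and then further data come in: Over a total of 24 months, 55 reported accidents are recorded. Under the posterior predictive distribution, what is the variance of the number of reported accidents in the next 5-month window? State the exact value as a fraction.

Total count 10 over total exposure 5 months.
After the first batch: Gamma(8 + 10, 16 + 5) = Gamma(18, 21).
Total count 55 over total exposure 24 months.
After the second batch: Gamma(18 + 55, 21 + 24) = Gamma(73, 45).
The posterior predictive for a window of length T is Negative Binomial with variance T·α'·(β'+T)/β'² = 5·73·50/2025 = 730/81.

730/81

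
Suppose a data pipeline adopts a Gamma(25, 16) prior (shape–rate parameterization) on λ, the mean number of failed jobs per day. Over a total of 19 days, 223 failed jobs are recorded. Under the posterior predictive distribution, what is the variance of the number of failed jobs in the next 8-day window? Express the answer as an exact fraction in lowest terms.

Total count 223 over total exposure 19 days.
The Gamma prior is conjugate for the Poisson rate, so λ | data ~ Gamma(25+223, 16+19) = Gamma(248, 35).
The posterior predictive for a window of length T is Negative Binomial with variance T·α'·(β'+T)/β'² = 8·248·43/1225 = 85312/1225.

85312/1225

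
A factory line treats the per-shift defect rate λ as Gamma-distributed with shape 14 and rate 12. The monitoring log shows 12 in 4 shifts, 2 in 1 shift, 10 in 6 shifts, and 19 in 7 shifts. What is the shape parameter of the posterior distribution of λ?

Total count: 12 + 2 + 10 + 19 = 43.
Total exposure: 4 + 1 + 6 + 7 = 18 shifts.
The Gamma prior is conjugate for the Poisson rate, so λ | data ~ Gamma(14+43, 12+18) = Gamma(57, 30).

57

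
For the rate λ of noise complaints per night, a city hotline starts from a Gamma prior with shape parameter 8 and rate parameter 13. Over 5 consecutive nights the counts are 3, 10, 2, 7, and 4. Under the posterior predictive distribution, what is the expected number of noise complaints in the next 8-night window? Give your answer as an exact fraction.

136/9

Total count: 3 + 10 + 2 + 7 + 4 = 26.
Total exposure: 5 nights.
Gamma(α, β) with Poisson data over total exposure Σt gives posterior Gamma(α+Σx, β+Σt) = Gamma(34, 18).
Predictive mean over an 8-night window = T·E[λ|data] = 8·34/18 = 136/9.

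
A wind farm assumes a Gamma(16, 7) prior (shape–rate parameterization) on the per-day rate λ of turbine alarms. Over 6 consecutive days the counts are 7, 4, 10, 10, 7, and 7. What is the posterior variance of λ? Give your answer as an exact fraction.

61/169

Total count: 7 + 4 + 10 + 10 + 7 + 7 = 45.
Total exposure: 6 days.
By Gamma–Poisson conjugacy, the posterior is Gamma(α + Σx, β + Σt) = Gamma(16 + 45, 7 + 6) = Gamma(61, 13).
Posterior variance = α'/β'² = 61/169.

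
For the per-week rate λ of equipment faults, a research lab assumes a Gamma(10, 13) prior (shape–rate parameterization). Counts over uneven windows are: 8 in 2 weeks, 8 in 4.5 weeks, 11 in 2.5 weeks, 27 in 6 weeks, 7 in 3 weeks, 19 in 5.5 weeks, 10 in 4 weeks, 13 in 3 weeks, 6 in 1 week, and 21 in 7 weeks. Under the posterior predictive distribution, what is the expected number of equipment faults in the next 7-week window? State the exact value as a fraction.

Total count: 8 + 8 + 11 + 27 + 7 + 19 + 10 + 13 + 6 + 21 = 130.
Total exposure: 2 + 4.5 + 2.5 + 6 + 3 + 5.5 + 4 + 3 + 1 + 7 = 38.5 weeks.
Posterior: α' = 10 + 130 = 140, β' = 13 + 38.5 = 103/2.
Predictive mean over a 7-week window = T·E[λ|data] = 7·140/(103/2) = 1960/103.

1960/103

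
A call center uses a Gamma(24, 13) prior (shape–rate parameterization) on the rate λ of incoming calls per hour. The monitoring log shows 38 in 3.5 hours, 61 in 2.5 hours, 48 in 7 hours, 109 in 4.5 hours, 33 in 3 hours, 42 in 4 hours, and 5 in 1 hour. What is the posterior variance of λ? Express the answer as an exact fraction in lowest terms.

1440/5929

Total count: 38 + 61 + 48 + 109 + 33 + 42 + 5 = 336.
Total exposure: 3.5 + 2.5 + 7 + 4.5 + 3 + 4 + 1 = 25.5 hours.
Posterior: α' = 24 + 336 = 360, β' = 13 + 25.5 = 77/2.
Posterior variance = α'/β'² = 360/(5929/4) = 1440/5929.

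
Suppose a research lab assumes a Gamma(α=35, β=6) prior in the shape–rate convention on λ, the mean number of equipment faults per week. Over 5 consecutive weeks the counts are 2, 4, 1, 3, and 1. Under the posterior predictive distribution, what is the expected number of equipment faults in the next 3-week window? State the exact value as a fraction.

138/11

Total count: 2 + 4 + 1 + 3 + 1 = 11.
Total exposure: 5 weeks.
Conjugate update: add total count to the shape and total exposure to the rate, giving Gamma(46, 11).
Predictive mean over a 3-week window = T·E[λ|data] = 3·46/11 = 138/11.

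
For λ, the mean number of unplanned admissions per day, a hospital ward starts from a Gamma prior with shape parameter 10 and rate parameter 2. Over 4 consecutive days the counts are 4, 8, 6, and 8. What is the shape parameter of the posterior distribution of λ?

36

Total count: 4 + 8 + 6 + 8 = 26.
Total exposure: 4 days.
Posterior: α' = 10 + 26 = 36, β' = 2 + 4 = 6.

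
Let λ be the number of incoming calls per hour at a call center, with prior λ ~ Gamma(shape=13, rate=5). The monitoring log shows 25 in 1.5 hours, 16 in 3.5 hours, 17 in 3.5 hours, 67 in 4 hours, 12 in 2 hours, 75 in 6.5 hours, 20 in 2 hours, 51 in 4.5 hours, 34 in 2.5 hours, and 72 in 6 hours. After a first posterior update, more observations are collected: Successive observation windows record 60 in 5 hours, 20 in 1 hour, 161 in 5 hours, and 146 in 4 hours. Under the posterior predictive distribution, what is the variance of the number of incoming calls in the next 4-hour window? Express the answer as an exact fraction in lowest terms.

11835/196

Total count: 25 + 16 + 17 + 67 + 12 + 75 + 20 + 51 + 34 + 72 = 389.
Total exposure: 1.5 + 3.5 + 3.5 + 4 + 2 + 6.5 + 2 + 4.5 + 2.5 + 6 = 36 hours.
After the first batch: Gamma(13 + 389, 5 + 36) = Gamma(402, 41).
Total count: 60 + 20 + 161 + 146 = 387.
Total exposure: 5 + 1 + 5 + 4 = 15 hours.
After the second batch: Gamma(402 + 387, 41 + 15) = Gamma(789, 56).
The posterior predictive for a window of length T is Negative Binomial with variance T·α'·(β'+T)/β'² = 4·789·60/3136 = 11835/196.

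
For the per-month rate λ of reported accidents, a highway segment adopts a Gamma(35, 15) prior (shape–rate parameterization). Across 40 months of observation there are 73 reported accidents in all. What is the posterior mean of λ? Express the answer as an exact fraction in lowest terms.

Total count 73 over total exposure 40 months.
The Gamma prior is conjugate for the Poisson rate, so λ | data ~ Gamma(35+73, 15+40) = Gamma(108, 55).
Posterior mean = α'/β' = 108/55.

108/55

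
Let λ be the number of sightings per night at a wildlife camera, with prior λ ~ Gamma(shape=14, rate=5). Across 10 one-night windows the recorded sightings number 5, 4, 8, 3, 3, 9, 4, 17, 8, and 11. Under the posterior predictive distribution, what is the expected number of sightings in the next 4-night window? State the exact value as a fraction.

Total count: 5 + 4 + 8 + 3 + 3 + 9 + 4 + 17 + 8 + 11 = 72.
Total exposure: 10 nights.
Posterior: α' = 14 + 72 = 86, β' = 5 + 10 = 15.
Predictive mean over a 4-night window = T·E[λ|data] = 4·86/15 = 344/15.

344/15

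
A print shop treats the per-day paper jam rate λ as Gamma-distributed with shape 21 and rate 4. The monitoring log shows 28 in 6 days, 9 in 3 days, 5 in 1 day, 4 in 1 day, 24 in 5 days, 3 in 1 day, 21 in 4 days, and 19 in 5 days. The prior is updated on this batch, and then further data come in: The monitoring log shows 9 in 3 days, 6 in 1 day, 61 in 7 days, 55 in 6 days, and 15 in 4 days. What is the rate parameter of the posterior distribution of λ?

Total count: 28 + 9 + 5 + 4 + 24 + 3 + 21 + 19 = 113.
Total exposure: 6 + 3 + 1 + 1 + 5 + 1 + 4 + 5 = 26 days.
After the first batch: Gamma(21 + 113, 4 + 26) = Gamma(134, 30).
Total count: 9 + 6 + 61 + 55 + 15 = 146.
Total exposure: 3 + 1 + 7 + 6 + 4 = 21 days.
After the second batch: Gamma(134 + 146, 30 + 21) = Gamma(280, 51).

51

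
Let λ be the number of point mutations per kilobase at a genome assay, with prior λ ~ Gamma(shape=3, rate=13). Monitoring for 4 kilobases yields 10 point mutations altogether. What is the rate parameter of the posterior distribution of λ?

17

Total count 10 over total exposure 4 kilobases.
Conjugate update: add total count to the shape and total exposure to the rate, giving Gamma(13, 17).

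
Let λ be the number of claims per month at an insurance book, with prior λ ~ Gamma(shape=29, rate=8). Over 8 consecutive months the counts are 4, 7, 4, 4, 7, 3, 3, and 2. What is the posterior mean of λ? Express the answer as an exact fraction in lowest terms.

63/16

Total count: 4 + 7 + 4 + 4 + 7 + 3 + 3 + 2 = 34.
Total exposure: 8 months.
Posterior: α' = 29 + 34 = 63, β' = 8 + 8 = 16.
Posterior mean = α'/β' = 63/16.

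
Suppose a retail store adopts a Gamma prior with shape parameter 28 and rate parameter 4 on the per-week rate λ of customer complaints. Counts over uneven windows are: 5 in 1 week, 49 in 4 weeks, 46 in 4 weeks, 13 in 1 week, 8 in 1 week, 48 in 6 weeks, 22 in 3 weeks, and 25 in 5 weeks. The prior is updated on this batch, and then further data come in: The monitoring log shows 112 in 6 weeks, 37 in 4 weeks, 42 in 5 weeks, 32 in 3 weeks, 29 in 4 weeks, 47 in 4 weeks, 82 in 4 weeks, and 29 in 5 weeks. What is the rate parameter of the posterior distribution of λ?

Total count: 5 + 49 + 46 + 13 + 8 + 48 + 22 + 25 = 216.
Total exposure: 1 + 4 + 4 + 1 + 1 + 6 + 3 + 5 = 25 weeks.
After the first batch: Gamma(28 + 216, 4 + 25) = Gamma(244, 29).
Total count: 112 + 37 + 42 + 32 + 29 + 47 + 82 + 29 = 410.
Total exposure: 6 + 4 + 5 + 3 + 4 + 4 + 4 + 5 = 35 weeks.
After the second batch: Gamma(244 + 410, 29 + 35) = Gamma(654, 64).

64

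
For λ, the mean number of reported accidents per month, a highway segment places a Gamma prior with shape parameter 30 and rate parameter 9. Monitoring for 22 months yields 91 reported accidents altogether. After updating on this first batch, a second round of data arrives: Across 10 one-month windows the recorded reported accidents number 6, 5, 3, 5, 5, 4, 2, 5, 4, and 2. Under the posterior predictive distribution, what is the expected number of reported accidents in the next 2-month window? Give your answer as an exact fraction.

Total count 91 over total exposure 22 months.
After the first batch: Gamma(30 + 91, 9 + 22) = Gamma(121, 31).
Total count: 6 + 5 + 3 + 5 + 5 + 4 + 2 + 5 + 4 + 2 = 41.
Total exposure: 10 months.
After the second batch: Gamma(121 + 41, 31 + 10) = Gamma(162, 41).
Predictive mean over a 2-month window = T·E[λ|data] = 2·162/41 = 324/41.

324/41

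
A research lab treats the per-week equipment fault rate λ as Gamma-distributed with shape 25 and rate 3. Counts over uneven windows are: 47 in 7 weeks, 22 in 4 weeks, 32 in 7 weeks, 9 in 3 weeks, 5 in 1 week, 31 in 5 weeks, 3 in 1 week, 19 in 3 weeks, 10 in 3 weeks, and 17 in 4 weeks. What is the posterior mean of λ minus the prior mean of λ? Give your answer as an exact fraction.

-365/123

Total count: 47 + 22 + 32 + 9 + 5 + 31 + 3 + 19 + 10 + 17 = 195.
Total exposure: 7 + 4 + 7 + 3 + 1 + 5 + 1 + 3 + 3 + 4 = 38 weeks.
Gamma(α, β) with Poisson data over total exposure Σt gives posterior Gamma(α+Σx, β+Σt) = Gamma(220, 41).
Posterior mean = 220/41 = 220/41; prior mean = 25/3 = 25/3. Difference = 220/41 − 25/3 = -365/123.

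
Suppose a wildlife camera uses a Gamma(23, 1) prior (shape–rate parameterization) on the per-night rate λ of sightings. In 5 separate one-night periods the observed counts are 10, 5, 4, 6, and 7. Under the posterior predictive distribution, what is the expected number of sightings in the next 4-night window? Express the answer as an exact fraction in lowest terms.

Total count: 10 + 5 + 4 + 6 + 7 = 32.
Total exposure: 5 nights.
The Gamma prior is conjugate for the Poisson rate, so λ | data ~ Gamma(23+32, 1+5) = Gamma(55, 6).
Predictive mean over a 4-night window = T·E[λ|data] = 4·55/6 = 110/3.

110/3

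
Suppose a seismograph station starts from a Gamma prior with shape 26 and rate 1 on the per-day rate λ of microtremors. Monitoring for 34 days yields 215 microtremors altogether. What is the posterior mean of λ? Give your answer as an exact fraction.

Total count 215 over total exposure 34 days.
By Gamma–Poisson conjugacy, the posterior is Gamma(α + Σx, β + Σt) = Gamma(26 + 215, 1 + 34) = Gamma(241, 35).
Posterior mean = α'/β' = 241/35.

241/35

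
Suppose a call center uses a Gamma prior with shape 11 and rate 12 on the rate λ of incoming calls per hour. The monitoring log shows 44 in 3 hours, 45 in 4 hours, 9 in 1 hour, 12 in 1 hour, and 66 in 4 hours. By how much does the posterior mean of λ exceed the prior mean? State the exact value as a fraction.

Total count: 44 + 45 + 9 + 12 + 66 = 176.
Total exposure: 3 + 4 + 1 + 1 + 4 = 13 hours.
Gamma(α, β) with Poisson data over total exposure Σt gives posterior Gamma(α+Σx, β+Σt) = Gamma(187, 25).
Posterior mean = 187/25 = 187/25; prior mean = 11/12 = 11/12. Difference = 187/25 − 11/12 = 1969/300.

1969/300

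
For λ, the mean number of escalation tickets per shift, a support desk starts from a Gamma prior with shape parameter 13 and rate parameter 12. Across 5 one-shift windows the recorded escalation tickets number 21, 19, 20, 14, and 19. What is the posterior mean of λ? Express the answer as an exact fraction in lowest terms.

Total count: 21 + 19 + 20 + 14 + 19 = 93.
Total exposure: 5 shifts.
Gamma(α, β) with Poisson data over total exposure Σt gives posterior Gamma(α+Σx, β+Σt) = Gamma(106, 17).
Posterior mean = α'/β' = 106/17.

106/17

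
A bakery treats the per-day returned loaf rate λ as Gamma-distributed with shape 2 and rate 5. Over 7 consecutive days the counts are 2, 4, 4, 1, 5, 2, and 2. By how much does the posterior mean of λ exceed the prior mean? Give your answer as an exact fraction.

Total count: 2 + 4 + 4 + 1 + 5 + 2 + 2 = 20.
Total exposure: 7 days.
Posterior: α' = 2 + 20 = 22, β' = 5 + 7 = 12.
Posterior mean = 22/12 = 11/6; prior mean = 2/5 = 2/5. Difference = 11/6 − 2/5 = 43/30.

43/30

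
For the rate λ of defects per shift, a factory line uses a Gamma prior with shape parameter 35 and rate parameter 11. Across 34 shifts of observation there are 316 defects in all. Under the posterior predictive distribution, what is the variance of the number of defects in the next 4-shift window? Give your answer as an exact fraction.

Total count 316 over total exposure 34 shifts.
By Gamma–Poisson conjugacy, the posterior is Gamma(α + Σx, β + Σt) = Gamma(35 + 316, 11 + 34) = Gamma(351, 45).
The posterior predictive for a window of length T is Negative Binomial with variance T·α'·(β'+T)/β'² = 4·351·49/2025 = 2548/75.

2548/75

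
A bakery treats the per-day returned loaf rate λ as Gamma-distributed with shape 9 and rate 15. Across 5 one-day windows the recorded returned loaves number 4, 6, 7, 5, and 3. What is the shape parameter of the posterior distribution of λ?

Total count: 4 + 6 + 7 + 5 + 3 = 25.
Total exposure: 5 days.
By Gamma–Poisson conjugacy, the posterior is Gamma(α + Σx, β + Σt) = Gamma(9 + 25, 15 + 5) = Gamma(34, 20).

34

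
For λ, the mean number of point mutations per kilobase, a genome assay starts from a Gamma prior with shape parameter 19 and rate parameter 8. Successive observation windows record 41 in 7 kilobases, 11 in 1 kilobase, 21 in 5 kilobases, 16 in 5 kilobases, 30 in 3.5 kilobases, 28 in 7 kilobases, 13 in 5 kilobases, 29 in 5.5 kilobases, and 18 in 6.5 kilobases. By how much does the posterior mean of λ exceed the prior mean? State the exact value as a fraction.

1583/856

Total count: 41 + 11 + 21 + 16 + 30 + 28 + 13 + 29 + 18 = 207.
Total exposure: 7 + 1 + 5 + 5 + 3.5 + 7 + 5 + 5.5 + 6.5 = 45.5 kilobases.
Posterior: α' = 19 + 207 = 226, β' = 8 + 45.5 = 107/2.
Posterior mean = 226/(107/2) = 452/107; prior mean = 19/8 = 19/8. Difference = 452/107 − 19/8 = 1583/856.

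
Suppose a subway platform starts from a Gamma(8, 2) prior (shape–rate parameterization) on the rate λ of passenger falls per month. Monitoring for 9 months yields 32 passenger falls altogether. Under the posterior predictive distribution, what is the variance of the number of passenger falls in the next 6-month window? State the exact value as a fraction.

4080/121

Total count 32 over total exposure 9 months.
Conjugate update: add total count to the shape and total exposure to the rate, giving Gamma(40, 11).
The posterior predictive for a window of length T is Negative Binomial with variance T·α'·(β'+T)/β'² = 6·40·17/121 = 4080/121.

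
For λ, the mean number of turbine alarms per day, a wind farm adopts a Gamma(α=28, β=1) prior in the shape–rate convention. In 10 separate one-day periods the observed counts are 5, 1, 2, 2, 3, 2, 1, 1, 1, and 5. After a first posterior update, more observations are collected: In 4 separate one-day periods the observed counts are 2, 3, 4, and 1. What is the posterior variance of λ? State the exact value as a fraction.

Total count: 5 + 1 + 2 + 2 + 3 + 2 + 1 + 1 + 1 + 5 = 23.
Total exposure: 10 days.
After the first batch: Gamma(28 + 23, 1 + 10) = Gamma(51, 11).
Total count: 2 + 3 + 4 + 1 = 10.
Total exposure: 4 days.
After the second batch: Gamma(51 + 10, 11 + 4) = Gamma(61, 15).
Posterior variance = α'/β'² = 61/225.

61/225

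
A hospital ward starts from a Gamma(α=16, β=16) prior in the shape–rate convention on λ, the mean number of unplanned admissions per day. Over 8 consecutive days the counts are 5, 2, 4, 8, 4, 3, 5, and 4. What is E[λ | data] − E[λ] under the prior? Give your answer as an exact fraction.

9/8

Total count: 5 + 2 + 4 + 8 + 4 + 3 + 5 + 4 = 35.
Total exposure: 8 days.
The Gamma prior is conjugate for the Poisson rate, so λ | data ~ Gamma(16+35, 16+8) = Gamma(51, 24).
Posterior mean = 51/24 = 17/8; prior mean = 16/16 = 1. Difference = 17/8 − 1 = 9/8.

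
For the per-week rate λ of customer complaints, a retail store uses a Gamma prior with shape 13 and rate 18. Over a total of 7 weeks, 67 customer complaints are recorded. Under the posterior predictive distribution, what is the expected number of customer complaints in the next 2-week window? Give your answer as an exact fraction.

Total count 67 over total exposure 7 weeks.
Posterior: α' = 13 + 67 = 80, β' = 18 + 7 = 25.
Predictive mean over a 2-week window = T·E[λ|data] = 2·80/25 = 32/5.

32/5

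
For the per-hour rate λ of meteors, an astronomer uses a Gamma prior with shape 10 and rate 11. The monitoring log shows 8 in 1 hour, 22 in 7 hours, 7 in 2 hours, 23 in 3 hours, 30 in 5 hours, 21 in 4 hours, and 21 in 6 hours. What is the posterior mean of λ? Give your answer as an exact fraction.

Total count: 8 + 22 + 7 + 23 + 30 + 21 + 21 = 132.
Total exposure: 1 + 7 + 2 + 3 + 5 + 4 + 6 = 28 hours.
The Gamma prior is conjugate for the Poisson rate, so λ | data ~ Gamma(10+132, 11+28) = Gamma(142, 39).
Posterior mean = α'/β' = 142/39.

142/39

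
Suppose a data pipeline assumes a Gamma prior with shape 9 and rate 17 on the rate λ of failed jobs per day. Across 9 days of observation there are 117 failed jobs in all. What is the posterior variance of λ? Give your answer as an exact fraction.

63/338

Total count 117 over total exposure 9 days.
The Gamma prior is conjugate for the Poisson rate, so λ | data ~ Gamma(9+117, 17+9) = Gamma(126, 26).
Posterior variance = α'/β'² = 126/676 = 63/338.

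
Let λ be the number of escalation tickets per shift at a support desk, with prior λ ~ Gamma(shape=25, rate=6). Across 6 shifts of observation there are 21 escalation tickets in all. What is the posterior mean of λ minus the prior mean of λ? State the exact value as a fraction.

Total count 21 over total exposure 6 shifts.
Posterior: α' = 25 + 21 = 46, β' = 6 + 6 = 12.
Posterior mean = 46/12 = 23/6; prior mean = 25/6 = 25/6. Difference = 23/6 − 25/6 = -1/3.

-1/3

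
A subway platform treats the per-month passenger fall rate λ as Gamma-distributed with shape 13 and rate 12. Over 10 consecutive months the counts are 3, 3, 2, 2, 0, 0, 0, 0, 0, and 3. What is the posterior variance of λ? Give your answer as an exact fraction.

Total count: 3 + 3 + 2 + 2 + 0 + 0 + 0 + 0 + 0 + 3 = 13.
Total exposure: 10 months.
Conjugate update: add total count to the shape and total exposure to the rate, giving Gamma(26, 22).
Posterior variance = α'/β'² = 26/484 = 13/242.

13/242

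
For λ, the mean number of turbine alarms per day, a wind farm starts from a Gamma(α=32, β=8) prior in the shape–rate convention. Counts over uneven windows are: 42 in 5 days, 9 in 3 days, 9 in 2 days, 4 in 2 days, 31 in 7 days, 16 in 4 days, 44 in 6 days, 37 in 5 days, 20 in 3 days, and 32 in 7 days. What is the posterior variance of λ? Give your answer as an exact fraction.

69/676

Total count: 42 + 9 + 9 + 4 + 31 + 16 + 44 + 37 + 20 + 32 = 244.
Total exposure: 5 + 3 + 2 + 2 + 7 + 4 + 6 + 5 + 3 + 7 = 44 days.
Gamma(α, β) with Poisson data over total exposure Σt gives posterior Gamma(α+Σx, β+Σt) = Gamma(276, 52).
Posterior variance = α'/β'² = 276/2704 = 69/676.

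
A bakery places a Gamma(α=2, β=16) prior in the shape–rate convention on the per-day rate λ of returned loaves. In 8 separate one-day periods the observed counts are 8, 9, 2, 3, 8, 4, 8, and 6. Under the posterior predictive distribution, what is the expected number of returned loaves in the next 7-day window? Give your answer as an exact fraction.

Total count: 8 + 9 + 2 + 3 + 8 + 4 + 8 + 6 = 48.
Total exposure: 8 days.
Gamma(α, β) with Poisson data over total exposure Σt gives posterior Gamma(α+Σx, β+Σt) = Gamma(50, 24).
Predictive mean over a 7-day window = T·E[λ|data] = 7·50/24 = 175/12.

175/12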